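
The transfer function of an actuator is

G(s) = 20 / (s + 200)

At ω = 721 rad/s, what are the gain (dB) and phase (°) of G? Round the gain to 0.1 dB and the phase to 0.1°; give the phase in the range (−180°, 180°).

-31.5 dB, -74.5°

Substitute s = j721:
Numerator: 20 = 20 + j0
Denominator: (j721) + 200 = 200 + j721
|N| = √(20² + 0²) ≈ 20, ∠N ≈ 0.00°
|D| = √(200² + 721²) ≈ 748.23, ∠D ≈ 74.50°
|G| = 20 / 748.23 ≈ 0.02673
Gain = 20 log₁₀(0.02673) ≈ -31.46 dB
∠G = 0.00° − 74.50° = -74.50°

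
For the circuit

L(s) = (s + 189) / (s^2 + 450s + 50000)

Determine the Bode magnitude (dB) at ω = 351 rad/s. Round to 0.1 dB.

-52.8 dB

Substitute s = j351:
Numerator: (j351) + 189 = 189 + j351
Denominator: (j351)^2 + 450(j351) + 50000 = -73201 + j157950
|N| = √(189² + 351²) ≈ 398.65, ∠N ≈ 61.70°
|D| = √(73201² + 157950²) ≈ 1.7409e+05, ∠D ≈ 114.87°
|L| = 398.65 / 1.7409e+05 ≈ 0.0022899
Gain = 20 log₁₀(0.0022899) ≈ -52.80 dB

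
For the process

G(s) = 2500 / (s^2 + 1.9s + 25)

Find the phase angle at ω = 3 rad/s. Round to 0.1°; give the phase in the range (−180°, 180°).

At s = jω = j3:
quadratic: (j3)² + 1.9·j3 + 25 = 16 + j5.7 → |·| ≈ 16.985, ∠ ≈ 19.61°
∠G = 0.00° − 19.61° = -19.61°

-19.6°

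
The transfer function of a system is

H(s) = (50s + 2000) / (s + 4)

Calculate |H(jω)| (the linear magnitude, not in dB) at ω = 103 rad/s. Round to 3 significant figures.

Substitute s = j103:
Numerator: 50(j103) + 2000 = 2000 + j5150
Denominator: (j103) + 4 = 4 + j103
|N| = √(2000² + 5150²) ≈ 5524.7, ∠N ≈ 68.78°
|D| = √(4² + 103²) ≈ 103.08, ∠D ≈ 87.78°
|H| = 5524.7 / 103.08 ≈ 53.596

53.6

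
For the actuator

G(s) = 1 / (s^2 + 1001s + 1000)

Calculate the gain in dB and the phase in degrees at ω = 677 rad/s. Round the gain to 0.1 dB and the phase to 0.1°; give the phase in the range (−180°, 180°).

Substitute s = j677:
Numerator: 1 = 1 + j0
Denominator: (j677)^2 + 1001(j677) + 1000 = -457329 + j677677
|N| = √(1² + 0²) ≈ 1, ∠N ≈ 0.00°
|D| = √(457329² + 677677²) ≈ 8.1755e+05, ∠D ≈ 124.01°
|G| = 1 / 8.1755e+05 ≈ 1.2232e-06
Gain = 20 log₁₀(1.2232e-06) ≈ -118.25 dB
∠G = 0.00° − 124.01° = -124.01°

-118.3 dB, -124.0°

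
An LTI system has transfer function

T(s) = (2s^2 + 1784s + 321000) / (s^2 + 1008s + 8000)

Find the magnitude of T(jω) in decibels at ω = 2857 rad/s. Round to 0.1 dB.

Substitute s = j2857:
Numerator: 2(j2857)^2 + 1784(j2857) + 321000 = -16003898 + j5096888
Denominator: (j2857)^2 + 1008(j2857) + 8000 = -8154449 + j2879856
|N| = √(16003898² + 5096888²) ≈ 1.6796e+07, ∠N ≈ 162.33°
|D| = √(8154449² + 2879856²) ≈ 8.648e+06, ∠D ≈ 160.55°
|T| = 1.6796e+07 / 8.648e+06 ≈ 1.9422
Gain = 20 log₁₀(1.9422) ≈ 5.77 dB

5.8 dB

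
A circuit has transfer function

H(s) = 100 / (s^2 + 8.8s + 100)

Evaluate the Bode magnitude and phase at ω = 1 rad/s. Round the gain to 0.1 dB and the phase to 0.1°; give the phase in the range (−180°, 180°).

At s = jω = j1:
quadratic: (j1)² + 8.8·j1 + 100 = 99 + j8.8 → |·| ≈ 99.39, ∠ ≈ 5.08°
|H| = 100 / 99.39 ≈ 1.0061
Gain = 20 log₁₀(1.0061) ≈ 0.05 dB
∠H = 0.00° − 5.08° = -5.08°

0.1 dB, -5.1°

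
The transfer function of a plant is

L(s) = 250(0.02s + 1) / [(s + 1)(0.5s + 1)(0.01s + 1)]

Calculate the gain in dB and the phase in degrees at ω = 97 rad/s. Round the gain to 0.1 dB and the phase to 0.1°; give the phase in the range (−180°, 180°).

-21.6 dB, -159.6°

At ω = 97 rad/s:
zero (1 + j97·0.02) = 1 + j1.94 → |·| ≈ 2.1826, ∠ ≈ 62.73°
pole (1 + j97·1) = 1 + j97 → |·| ≈ 97.005, ∠ ≈ 89.41°
pole (1 + j97·0.5) = 1 + j48.5 → |·| ≈ 48.51, ∠ ≈ 88.82°
pole (1 + j97·0.01) = 1 + j0.97 → |·| ≈ 1.3932, ∠ ≈ 44.13°
|L| = 250 · 2.1826 / (97.005 · 48.51 · 1.3932) ≈ 0.083229
Gain = 20 log₁₀(0.083229) ≈ -21.59 dB
∠L = (62.73°) − (89.41° + 88.82° + 44.13°) = -159.63°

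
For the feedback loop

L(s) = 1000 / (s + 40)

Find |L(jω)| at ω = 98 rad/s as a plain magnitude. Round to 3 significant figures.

At s = jω = j98:
pole (s+40): 40 + j98 → |·| = √(40²+98²) = √11204 ≈ 105.85, ∠ = arctan(98/40) ≈ 67.80°
|L| = 1000 / 105.85 ≈ 9.4473

9.45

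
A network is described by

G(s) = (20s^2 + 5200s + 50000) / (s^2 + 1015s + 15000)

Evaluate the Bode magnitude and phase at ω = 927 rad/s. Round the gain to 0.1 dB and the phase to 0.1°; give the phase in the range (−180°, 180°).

Substitute s = j927:
Numerator: 20(j927)^2 + 5200(j927) + 50000 = -17136580 + j4820400
Denominator: (j927)^2 + 1015(j927) + 15000 = -844329 + j940905
|N| = √(17136580² + 4820400²) ≈ 1.7802e+07, ∠N ≈ 164.29°
|D| = √(844329² + 940905²) ≈ 1.2642e+06, ∠D ≈ 131.90°
|G| = 1.7802e+07 / 1.2642e+06 ≈ 14.082
Gain = 20 log₁₀(14.082) ≈ 22.97 dB
∠G = 164.29° − 131.90° = 32.39°

23.0 dB, 32.4°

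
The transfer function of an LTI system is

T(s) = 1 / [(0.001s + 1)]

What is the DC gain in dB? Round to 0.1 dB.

T(0) = 1 · 1 / 1 = 1
20 log₁₀(1) ≈ 0.00 dB

0.0 dB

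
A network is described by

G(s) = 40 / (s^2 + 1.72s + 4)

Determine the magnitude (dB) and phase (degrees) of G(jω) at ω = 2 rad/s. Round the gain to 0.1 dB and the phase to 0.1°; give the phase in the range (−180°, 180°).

21.3 dB, -90.0°

At s = jω = j2:
quadratic: (j2)² + 1.72·j2 + 4 = 0 + j3.44 → |·| ≈ 3.44, ∠ ≈ 90.00°
|G| = 40 / 3.44 ≈ 11.628
Gain = 20 log₁₀(11.628) ≈ 21.31 dB
∠G = 0.00° − 90.00° = -90.00°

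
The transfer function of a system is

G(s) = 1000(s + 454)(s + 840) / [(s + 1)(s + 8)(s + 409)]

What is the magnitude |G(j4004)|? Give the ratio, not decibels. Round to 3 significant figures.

0.255

At s = jω = j4004:
zero (s+454): 454 + j4004 → |·| = √(454²+4004²) = √16238132 ≈ 4029.7, ∠ = arctan(4004/454) ≈ 83.53°
zero (s+840): 840 + j4004 → |·| = √(840²+4004²) = √16737616 ≈ 4091.2, ∠ = arctan(4004/840) ≈ 78.15°
pole (s+1): 1 + j4004 → |·| = √(1²+4004²) = √16032017 ≈ 4004, ∠ = arctan(4004/1) ≈ 89.99°
pole (s+8): 8 + j4004 → |·| = √(8²+4004²) = √16032080 ≈ 4004, ∠ = arctan(4004/8) ≈ 89.89°
pole (s+409): 409 + j4004 → |·| = √(409²+4004²) = √16199297 ≈ 4024.8, ∠ = arctan(4004/409) ≈ 84.17°
|G| = 1000 · 1.6486e+07 / 6.4526e+10 ≈ 0.25549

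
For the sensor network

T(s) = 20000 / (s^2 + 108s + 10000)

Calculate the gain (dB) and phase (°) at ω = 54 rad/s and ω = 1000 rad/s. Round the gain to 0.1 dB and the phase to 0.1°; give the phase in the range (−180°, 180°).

ω = 54: 6.8 dB, -39.5°; ω = 1000: -33.9 dB, -173.8°

At s = jω = j54:
quadratic: (j54)² + 108·j54 + 10000 = 7084 + j5832 → |·| ≈ 9175.8, ∠ ≈ 39.46°
|T| = 20000 / 9175.8 ≈ 2.1796
Gain = 20 log₁₀(2.1796) ≈ 6.77 dB
∠T = 0.00° − 39.46° = -39.46°

At s = jω = j1000:
quadratic: (j1000)² + 108·j1000 + 10000 = -990000 + j108000 → |·| ≈ 9.9587e+05, ∠ ≈ 173.77°
|T| = 20000 / 9.9587e+05 ≈ 0.020083
Gain = 20 log₁₀(0.020083) ≈ -33.94 dB
∠T = 0.00° − 173.77° = -173.77°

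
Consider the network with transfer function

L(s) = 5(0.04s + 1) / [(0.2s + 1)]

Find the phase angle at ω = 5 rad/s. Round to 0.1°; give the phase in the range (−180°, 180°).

At ω = 5 rad/s:
zero (1 + j5·0.04) = 1 + j0.2 → |·| ≈ 1.0198, ∠ ≈ 11.31°
pole (1 + j5·0.2) = 1 + j1 → |·| ≈ 1.4142, ∠ ≈ 45.00°
∠L = (11.31°) − (45.00°) = -33.69°

-33.7°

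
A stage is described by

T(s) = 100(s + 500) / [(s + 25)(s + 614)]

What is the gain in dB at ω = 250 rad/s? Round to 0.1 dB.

At s = jω = j250:
zero (s+500): 500 + j250 → |·| = √(500²+250²) = √312500 ≈ 559.02, ∠ = arctan(250/500) ≈ 26.57°
pole (s+25): 25 + j250 → |·| = √(25²+250²) = √63125 ≈ 251.25, ∠ = arctan(250/25) ≈ 84.29°
pole (s+614): 614 + j250 → |·| = √(614²+250²) = √439496 ≈ 662.94, ∠ = arctan(250/614) ≈ 22.15°
|T| = 100 · 559.02 / 1.6656e+05 ≈ 0.33563
Gain = 20 log₁₀(0.33563) ≈ -9.48 dB

-9.5 dB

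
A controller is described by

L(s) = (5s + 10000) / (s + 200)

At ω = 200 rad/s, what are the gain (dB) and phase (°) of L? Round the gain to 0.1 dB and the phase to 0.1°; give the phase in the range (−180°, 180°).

31.0 dB, -39.3°

Substitute s = j200:
Numerator: 5(j200) + 10000 = 10000 + j1000
Denominator: (j200) + 200 = 200 + j200
|N| = √(10000² + 1000²) ≈ 10050, ∠N ≈ 5.71°
|D| = √(200² + 200²) ≈ 282.84, ∠D ≈ 45.00°
|L| = 10050 / 282.84 ≈ 35.532
Gain = 20 log₁₀(35.532) ≈ 31.01 dB
∠L = 5.71° − 45.00° = -39.29°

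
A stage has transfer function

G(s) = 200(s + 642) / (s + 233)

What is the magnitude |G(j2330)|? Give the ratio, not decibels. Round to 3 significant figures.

206

At s = jω = j2330:
zero (s+642): 642 + j2330 → |·| = √(642²+2330²) = √5841064 ≈ 2416.8, ∠ = arctan(2330/642) ≈ 74.60°
pole (s+233): 233 + j2330 → |·| = √(233²+2330²) = √5483189 ≈ 2341.6, ∠ = arctan(2330/233) ≈ 84.29°
|G| = 200 · 2416.8 / 2341.6 ≈ 206.42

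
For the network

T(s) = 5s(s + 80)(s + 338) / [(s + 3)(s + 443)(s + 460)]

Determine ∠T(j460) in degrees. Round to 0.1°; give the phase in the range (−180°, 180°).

43.1°

At s = jω = j460:
zero (s+80): 80 + j460 → |·| = √(80²+460²) = √218000 ≈ 466.9, ∠ = arctan(460/80) ≈ 80.13°
zero (s+338): 338 + j460 → |·| = √(338²+460²) = √325844 ≈ 570.83, ∠ = arctan(460/338) ≈ 53.69°
zero at origin: s = j460 → |·| = 460, ∠ = 90.00°
pole (s+3): 3 + j460 → |·| = √(3²+460²) = √211609 ≈ 460.01, ∠ = arctan(460/3) ≈ 89.63°
pole (s+443): 443 + j460 → |·| = √(443²+460²) = √407849 ≈ 638.63, ∠ = arctan(460/443) ≈ 46.08°
pole (s+460): 460 + j460 → |·| = √(460²+460²) = √423200 ≈ 650.54, ∠ = arctan(460/460) ≈ 45.00°
∠T = 223.82° − 180.71° = 43.11°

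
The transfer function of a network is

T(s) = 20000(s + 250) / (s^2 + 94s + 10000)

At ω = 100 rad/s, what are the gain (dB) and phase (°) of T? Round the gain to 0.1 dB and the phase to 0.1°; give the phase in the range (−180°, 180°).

55.2 dB, -68.2°

At s = jω = j100:
zero (s+250): 250 + j100 → |·| = √(250²+100²) = √72500 ≈ 269.26, ∠ = arctan(100/250) ≈ 21.80°
quadratic: (j100)² + 94·j100 + 10000 = 0 + j9400 → |·| ≈ 9400, ∠ ≈ 90.00°
|T| = 20000 · 269.26 / 9400 ≈ 572.89
Gain = 20 log₁₀(572.89) ≈ 55.16 dB
∠T = 21.80° − 90.00° = -68.20°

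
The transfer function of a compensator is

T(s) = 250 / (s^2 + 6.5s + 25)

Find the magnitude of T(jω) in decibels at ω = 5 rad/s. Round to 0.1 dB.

At s = jω = j5:
quadratic: (j5)² + 6.5·j5 + 25 = 0 + j32.5 → |·| ≈ 32.5, ∠ ≈ 90.00°
|T| = 250 / 32.5 ≈ 7.6923
Gain = 20 log₁₀(7.6923) ≈ 17.72 dB

17.7 dB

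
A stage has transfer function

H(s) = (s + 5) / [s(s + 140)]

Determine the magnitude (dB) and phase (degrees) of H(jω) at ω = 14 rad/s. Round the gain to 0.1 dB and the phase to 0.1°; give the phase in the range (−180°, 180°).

At s = jω = j14:
zero (s+5): 5 + j14 → |·| = √(5²+14²) = √221 ≈ 14.866, ∠ = arctan(14/5) ≈ 70.35°
pole (s+140): 140 + j14 → |·| = √(140²+14²) = √19796 ≈ 140.7, ∠ = arctan(14/140) ≈ 5.71°
pole at origin: |s| = 14, ∠ = 90.00° (in denominator)
|H| = 1 · 14.866 / 1969.8 ≈ 0.007547
Gain = 20 log₁₀(0.007547) ≈ -42.44 dB
∠H = 70.35° − 95.71° = -25.36°

-42.4 dB, -25.4°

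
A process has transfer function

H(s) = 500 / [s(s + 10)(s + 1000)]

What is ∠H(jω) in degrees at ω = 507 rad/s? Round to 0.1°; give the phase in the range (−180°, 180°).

At s = jω = j507:
pole (s+10): 10 + j507 → |·| = √(10²+507²) = √257149 ≈ 507.1, ∠ = arctan(507/10) ≈ 88.87°
pole (s+1000): 1000 + j507 → |·| = √(1000²+507²) = √1257049 ≈ 1121.2, ∠ = arctan(507/1000) ≈ 26.89°
pole at origin: |s| = 507, ∠ = 90.00° (in denominator)
∠H = 0.00° − 205.76° = -205.76° ≡ 154.24° (principal value)

154.2°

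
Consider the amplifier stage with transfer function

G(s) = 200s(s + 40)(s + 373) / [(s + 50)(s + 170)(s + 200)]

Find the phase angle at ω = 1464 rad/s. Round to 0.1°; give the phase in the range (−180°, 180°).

At s = jω = j1464:
zero (s+40): 40 + j1464 → |·| = √(40²+1464²) = √2144896 ≈ 1464.5, ∠ = arctan(1464/40) ≈ 88.43°
zero (s+373): 373 + j1464 → |·| = √(373²+1464²) = √2282425 ≈ 1510.8, ∠ = arctan(1464/373) ≈ 75.71°
zero at origin: s = j1464 → |·| = 1464, ∠ = 90.00°
pole (s+50): 50 + j1464 → |·| = √(50²+1464²) = √2145796 ≈ 1464.9, ∠ = arctan(1464/50) ≈ 88.04°
pole (s+170): 170 + j1464 → |·| = √(170²+1464²) = √2172196 ≈ 1473.8, ∠ = arctan(1464/170) ≈ 83.38°
pole (s+200): 200 + j1464 → |·| = √(200²+1464²) = √2183296 ≈ 1477.6, ∠ = arctan(1464/200) ≈ 82.22°
∠G = 254.14° − 253.64° = 0.50°

0.5°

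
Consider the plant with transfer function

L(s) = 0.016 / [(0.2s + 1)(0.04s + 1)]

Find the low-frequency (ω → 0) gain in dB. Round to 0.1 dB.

L(0) = 0.016 · 1 / 1 = 0.016
20 log₁₀(0.016) ≈ -35.92 dB

-35.9 dB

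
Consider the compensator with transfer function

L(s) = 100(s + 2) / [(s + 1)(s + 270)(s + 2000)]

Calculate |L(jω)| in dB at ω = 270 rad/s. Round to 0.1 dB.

At s = jω = j270:
zero (s+2): 2 + j270 → |·| = √(2²+270²) = √72904 ≈ 270.01, ∠ = arctan(270/2) ≈ 89.58°
pole (s+1): 1 + j270 → |·| = √(1²+270²) = √72901 ≈ 270, ∠ = arctan(270/1) ≈ 89.79°
pole (s+270): 270 + j270 → |·| = √(270²+270²) = √145800 ≈ 381.84, ∠ = arctan(270/270) ≈ 45.00°
pole (s+2000): 2000 + j270 → |·| = √(2000²+270²) = √4072900 ≈ 2018.1, ∠ = arctan(270/2000) ≈ 7.69°
|L| = 100 · 270.01 / 2.0806e+08 ≈ 0.00012978
Gain = 20 log₁₀(0.00012978) ≈ -77.74 dB

-77.7 dB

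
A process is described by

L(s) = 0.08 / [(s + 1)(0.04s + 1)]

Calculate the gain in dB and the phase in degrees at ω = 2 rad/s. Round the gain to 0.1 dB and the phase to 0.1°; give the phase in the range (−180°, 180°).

-29.0 dB, -68.0°

At ω = 2 rad/s:
pole (1 + j2·1) = 1 + j2 → |·| ≈ 2.2361, ∠ ≈ 63.43°
pole (1 + j2·0.04) = 1 + j0.08 → |·| ≈ 1.0032, ∠ ≈ 4.57°
|L| = 0.08 · 1 / (2.2361 · 1.0032) ≈ 0.035662
Gain = 20 log₁₀(0.035662) ≈ -28.96 dB
∠L = (0°) − (63.43° + 4.57°) = -68.00°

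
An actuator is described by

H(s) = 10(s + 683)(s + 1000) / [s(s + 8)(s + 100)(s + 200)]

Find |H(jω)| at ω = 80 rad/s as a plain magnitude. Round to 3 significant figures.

0.0389

At s = jω = j80:
zero (s+683): 683 + j80 → |·| = √(683²+80²) = √472889 ≈ 687.67, ∠ = arctan(80/683) ≈ 6.68°
zero (s+1000): 1000 + j80 → |·| = √(1000²+80²) = √1006400 ≈ 1003.2, ∠ = arctan(80/1000) ≈ 4.57°
pole (s+8): 8 + j80 → |·| = √(8²+80²) = √6464 ≈ 80.399, ∠ = arctan(80/8) ≈ 84.29°
pole (s+100): 100 + j80 → |·| = √(100²+80²) = √16400 ≈ 128.06, ∠ = arctan(80/100) ≈ 38.66°
pole (s+200): 200 + j80 → |·| = √(200²+80²) = √46400 ≈ 215.41, ∠ = arctan(80/200) ≈ 21.80°
pole at origin: |s| = 80, ∠ = 90.00° (in denominator)
|H| = 10 · 6.8987e+05 / 1.7743e+08 ≈ 0.038881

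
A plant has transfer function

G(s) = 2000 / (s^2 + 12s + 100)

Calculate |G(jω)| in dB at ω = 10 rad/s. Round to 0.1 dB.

At s = jω = j10:
quadratic: (j10)² + 12·j10 + 100 = 0 + j120 → |·| ≈ 120, ∠ ≈ 90.00°
|G| = 2000 / 120 ≈ 16.667
Gain = 20 log₁₀(16.667) ≈ 24.44 dB

24.4 dB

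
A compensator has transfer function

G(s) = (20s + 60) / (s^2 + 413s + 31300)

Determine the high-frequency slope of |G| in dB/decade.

Each pole contributes −20 dB/decade at high frequency; each zero contributes +20 dB/decade.
Net: 1 zero(s) − 2 pole(s) → -20 dB/decade.

-20 dB/decade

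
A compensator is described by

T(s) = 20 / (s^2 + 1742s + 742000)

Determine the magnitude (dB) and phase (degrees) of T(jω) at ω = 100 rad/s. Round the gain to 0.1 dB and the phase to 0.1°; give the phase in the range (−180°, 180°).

Substitute s = j100:
Numerator: 20 = 20 + j0
Denominator: (j100)^2 + 1742(j100) + 742000 = 732000 + j174200
|N| = √(20² + 0²) ≈ 20, ∠N ≈ 0.00°
|D| = √(732000² + 174200²) ≈ 7.5244e+05, ∠D ≈ 13.39°
|T| = 20 / 7.5244e+05 ≈ 2.658e-05
Gain = 20 log₁₀(2.658e-05) ≈ -91.51 dB
∠T = 0.00° − 13.39° = -13.39°

-91.5 dB, -13.4°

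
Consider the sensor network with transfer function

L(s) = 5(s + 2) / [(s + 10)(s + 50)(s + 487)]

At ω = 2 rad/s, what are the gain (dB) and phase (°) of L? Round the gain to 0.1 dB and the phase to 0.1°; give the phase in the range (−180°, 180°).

-84.9 dB, 31.2°

At s = jω = j2:
zero (s+2): 2 + j2 → |·| = √(2²+2²) = √8 ≈ 2.8284, ∠ = arctan(2/2) ≈ 45.00°
pole (s+10): 10 + j2 → |·| = √(10²+2²) = √104 ≈ 10.198, ∠ = arctan(2/10) ≈ 11.31°
pole (s+50): 50 + j2 → |·| = √(50²+2²) = √2504 ≈ 50.04, ∠ = arctan(2/50) ≈ 2.29°
pole (s+487): 487 + j2 → |·| = √(487²+2²) = √237173 ≈ 487, ∠ = arctan(2/487) ≈ 0.24°
|L| = 5 · 2.8284 / 2.4852e+05 ≈ 5.6905e-05
Gain = 20 log₁₀(5.6905e-05) ≈ -84.90 dB
∠L = 45.00° − 13.84° = 31.16°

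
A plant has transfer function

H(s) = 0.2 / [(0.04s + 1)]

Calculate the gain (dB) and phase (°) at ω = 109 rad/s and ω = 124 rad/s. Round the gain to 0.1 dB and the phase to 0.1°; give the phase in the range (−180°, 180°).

ω = 109: -27.0 dB, -77.1°; ω = 124: -28.1 dB, -78.6°

At ω = 109 rad/s:
pole (1 + j109·0.04) = 1 + j4.36 → |·| ≈ 4.4732, ∠ ≈ 77.08°
|H| = 0.2 · 1 / (4.4732) ≈ 0.044711
Gain = 20 log₁₀(0.044711) ≈ -26.99 dB
∠H = (0°) − (77.08°) = -77.08°

At ω = 124 rad/s:
pole (1 + j124·0.04) = 1 + j4.96 → |·| ≈ 5.0598, ∠ ≈ 78.60°
|H| = 0.2 · 1 / (5.0598) ≈ 0.039527
Gain = 20 log₁₀(0.039527) ≈ -28.06 dB
∠H = (0°) − (78.60°) = -78.60°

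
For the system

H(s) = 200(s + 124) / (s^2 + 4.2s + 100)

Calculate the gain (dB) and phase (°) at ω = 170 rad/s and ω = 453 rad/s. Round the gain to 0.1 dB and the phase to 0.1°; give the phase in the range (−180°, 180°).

ω = 170: 3.3 dB, -124.7°; ω = 453: -6.8 dB, -104.8°

At s = jω = j170:
zero (s+124): 124 + j170 → |·| = √(124²+170²) = √44276 ≈ 210.42, ∠ = arctan(170/124) ≈ 53.89°
quadratic: (j170)² + 4.2·j170 + 100 = -28800 + j714 → |·| ≈ 28809, ∠ ≈ 178.58°
|H| = 200 · 210.42 / 28809 ≈ 1.4608
Gain = 20 log₁₀(1.4608) ≈ 3.29 dB
∠H = 53.89° − 178.58° = -124.69°

At s = jω = j453:
zero (s+124): 124 + j453 → |·| = √(124²+453²) = √220585 ≈ 469.66, ∠ = arctan(453/124) ≈ 74.69°
quadratic: (j453)² + 4.2·j453 + 100 = -205109 + j1902.6 → |·| ≈ 2.0512e+05, ∠ ≈ 179.47°
|H| = 200 · 469.66 / 2.0512e+05 ≈ 0.45794
Gain = 20 log₁₀(0.45794) ≈ -6.78 dB
∠H = 74.69° − 179.47° = -104.78°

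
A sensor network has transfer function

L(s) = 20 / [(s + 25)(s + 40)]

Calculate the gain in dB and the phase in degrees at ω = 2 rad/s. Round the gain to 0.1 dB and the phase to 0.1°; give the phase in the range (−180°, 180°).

At s = jω = j2:
pole (s+25): 25 + j2 → |·| = √(25²+2²) = √629 ≈ 25.08, ∠ = arctan(2/25) ≈ 4.57°
pole (s+40): 40 + j2 → |·| = √(40²+2²) = √1604 ≈ 40.05, ∠ = arctan(2/40) ≈ 2.86°
|L| = 20 / 1004.5 ≈ 0.01991
Gain = 20 log₁₀(0.01991) ≈ -34.02 dB
∠L = 0.00° − 7.43° = -7.43°

-34.0 dB, -7.4°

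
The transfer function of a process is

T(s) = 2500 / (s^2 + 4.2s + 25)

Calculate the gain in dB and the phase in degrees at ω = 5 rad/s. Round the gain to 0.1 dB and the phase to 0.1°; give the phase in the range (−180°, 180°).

At s = jω = j5:
quadratic: (j5)² + 4.2·j5 + 25 = 0 + j21 → |·| ≈ 21, ∠ ≈ 90.00°
|T| = 2500 / 21 ≈ 119.05
Gain = 20 log₁₀(119.05) ≈ 41.51 dB
∠T = 0.00° − 90.00° = -90.00°

41.5 dB, -90.0°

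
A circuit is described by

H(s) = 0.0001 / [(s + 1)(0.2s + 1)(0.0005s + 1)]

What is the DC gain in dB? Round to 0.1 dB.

-80.0 dB

H(0) = 0.0001 · 1 / 1 = 0.0001
20 log₁₀(0.0001) ≈ -80.00 dB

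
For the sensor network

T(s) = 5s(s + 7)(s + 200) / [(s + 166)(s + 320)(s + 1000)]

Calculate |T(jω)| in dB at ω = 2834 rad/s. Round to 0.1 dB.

At s = jω = j2834:
zero (s+7): 7 + j2834 → |·| = √(7²+2834²) = √8031605 ≈ 2834, ∠ = arctan(2834/7) ≈ 89.86°
zero (s+200): 200 + j2834 → |·| = √(200²+2834²) = √8071556 ≈ 2841, ∠ = arctan(2834/200) ≈ 85.96°
zero at origin: s = j2834 → |·| = 2834, ∠ = 90.00°
pole (s+166): 166 + j2834 → |·| = √(166²+2834²) = √8059112 ≈ 2838.9, ∠ = arctan(2834/166) ≈ 86.65°
pole (s+320): 320 + j2834 → |·| = √(320²+2834²) = √8133956 ≈ 2852, ∠ = arctan(2834/320) ≈ 83.56°
pole (s+1000): 1000 + j2834 → |·| = √(1000²+2834²) = √9031556 ≈ 3005.3, ∠ = arctan(2834/1000) ≈ 70.56°
|T| = 5 · 2.2818e+10 / 2.4333e+10 ≈ 4.6887
Gain = 20 log₁₀(4.6887) ≈ 13.42 dB

13.4 dB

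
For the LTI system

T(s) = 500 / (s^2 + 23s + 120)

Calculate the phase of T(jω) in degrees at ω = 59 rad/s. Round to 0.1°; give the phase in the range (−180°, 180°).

-158.0°

Substitute s = j59:
Numerator: 500 = 500 + j0
Denominator: (j59)^2 + 23(j59) + 120 = -3361 + j1357
|N| = √(500² + 0²) ≈ 500, ∠N ≈ 0.00°
|D| = √(3361² + 1357²) ≈ 3624.6, ∠D ≈ 158.01°
∠T = 0.00° − 158.01° = -158.01°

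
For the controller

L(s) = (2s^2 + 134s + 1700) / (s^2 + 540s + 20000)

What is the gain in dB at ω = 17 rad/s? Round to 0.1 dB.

Substitute s = j17:
Numerator: 2(j17)^2 + 134(j17) + 1700 = 1122 + j2278
Denominator: (j17)^2 + 540(j17) + 20000 = 19711 + j9180
|N| = √(1122² + 2278²) ≈ 2539.3, ∠N ≈ 63.78°
|D| = √(19711² + 9180²) ≈ 21744, ∠D ≈ 24.97°
|L| = 2539.3 / 21744 ≈ 0.11678
Gain = 20 log₁₀(0.11678) ≈ -18.65 dB

-18.7 dB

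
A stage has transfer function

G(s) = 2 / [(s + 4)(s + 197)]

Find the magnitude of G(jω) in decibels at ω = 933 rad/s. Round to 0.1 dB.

-113.0 dB

At s = jω = j933:
pole (s+4): 4 + j933 → |·| = √(4²+933²) = √870505 ≈ 933.01, ∠ = arctan(933/4) ≈ 89.75°
pole (s+197): 197 + j933 → |·| = √(197²+933²) = √909298 ≈ 953.57, ∠ = arctan(933/197) ≈ 78.08°
|G| = 2 / 8.8969e+05 ≈ 2.248e-06
Gain = 20 log₁₀(2.248e-06) ≈ -112.96 dB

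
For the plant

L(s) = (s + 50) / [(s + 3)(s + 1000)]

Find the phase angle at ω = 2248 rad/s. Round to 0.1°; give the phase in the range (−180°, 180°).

-67.2°

At s = jω = j2248:
zero (s+50): 50 + j2248 → |·| = √(50²+2248²) = √5056004 ≈ 2248.6, ∠ = arctan(2248/50) ≈ 88.73°
pole (s+3): 3 + j2248 → |·| = √(3²+2248²) = √5053513 ≈ 2248, ∠ = arctan(2248/3) ≈ 89.92°
pole (s+1000): 1000 + j2248 → |·| = √(1000²+2248²) = √6053504 ≈ 2460.4, ∠ = arctan(2248/1000) ≈ 66.02°
∠L = 88.73° − 155.94° = -67.21°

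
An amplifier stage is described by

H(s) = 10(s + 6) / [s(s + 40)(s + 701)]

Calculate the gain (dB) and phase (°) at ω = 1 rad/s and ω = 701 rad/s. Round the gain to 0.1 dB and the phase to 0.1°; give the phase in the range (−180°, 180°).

ω = 1: -53.3 dB, -82.1°; ω = 701: -96.9 dB, -132.2°

At s = jω = j1:
zero (s+6): 6 + j1 → |·| = √(6²+1²) = √37 ≈ 6.0828, ∠ = arctan(1/6) ≈ 9.46°
pole (s+40): 40 + j1 → |·| = √(40²+1²) = √1601 ≈ 40.012, ∠ = arctan(1/40) ≈ 1.43°
pole (s+701): 701 + j1 → |·| = √(701²+1²) = √491402 ≈ 701, ∠ = arctan(1/701) ≈ 0.08°
pole at origin: |s| = 1, ∠ = 90.00° (in denominator)
|H| = 10 · 6.0828 / 28048 ≈ 0.0021687
Gain = 20 log₁₀(0.0021687) ≈ -53.28 dB
∠H = 9.46° − 91.51° = -82.05°

At s = jω = j701:
zero (s+6): 6 + j701 → |·| = √(6²+701²) = √491437 ≈ 701.03, ∠ = arctan(701/6) ≈ 89.51°
pole (s+40): 40 + j701 → |·| = √(40²+701²) = √493001 ≈ 702.14, ∠ = arctan(701/40) ≈ 86.73°
pole (s+701): 701 + j701 → |·| = √(701²+701²) = √982802 ≈ 991.36, ∠ = arctan(701/701) ≈ 45.00°
pole at origin: |s| = 701, ∠ = 90.00° (in denominator)
|H| = 10 · 701.03 / 4.8795e+08 ≈ 1.4367e-05
Gain = 20 log₁₀(1.4367e-05) ≈ -96.85 dB
∠H = 89.51° − 221.73° = -132.22°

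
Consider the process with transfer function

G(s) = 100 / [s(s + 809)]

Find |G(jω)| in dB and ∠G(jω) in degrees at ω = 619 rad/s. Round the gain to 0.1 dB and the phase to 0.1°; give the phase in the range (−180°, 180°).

-76.0 dB, -127.4°

At s = jω = j619:
pole (s+809): 809 + j619 → |·| = √(809²+619²) = √1037642 ≈ 1018.6, ∠ = arctan(619/809) ≈ 37.42°
pole at origin: |s| = 619, ∠ = 90.00° (in denominator)
|G| = 100 / 6.3051e+05 ≈ 0.0001586
Gain = 20 log₁₀(0.0001586) ≈ -75.99 dB
∠G = 0.00° − 127.42° = -127.42°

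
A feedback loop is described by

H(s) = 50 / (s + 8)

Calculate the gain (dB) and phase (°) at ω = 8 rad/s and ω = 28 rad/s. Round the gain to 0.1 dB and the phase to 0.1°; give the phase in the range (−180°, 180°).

ω = 8: 12.9 dB, -45.0°; ω = 28: 4.7 dB, -74.1°

At s = jω = j8:
pole (s+8): 8 + j8 → |·| = √(8²+8²) = √128 ≈ 11.314, ∠ = arctan(8/8) ≈ 45.00°
|H| = 50 / 11.314 ≈ 4.4193
Gain = 20 log₁₀(4.4193) ≈ 12.91 dB
∠H = 0.00° − 45.00° = -45.00°

At s = jω = j28:
pole (s+8): 8 + j28 → |·| = √(8²+28²) = √848 ≈ 29.12, ∠ = arctan(28/8) ≈ 74.05°
|H| = 50 / 29.12 ≈ 1.717
Gain = 20 log₁₀(1.717) ≈ 4.70 dB
∠H = 0.00° − 74.05° = -74.05°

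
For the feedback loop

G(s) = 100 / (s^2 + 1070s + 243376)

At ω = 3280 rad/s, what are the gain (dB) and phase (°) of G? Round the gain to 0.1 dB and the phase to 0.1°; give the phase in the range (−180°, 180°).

-100.9 dB, -161.5°

Substitute s = j3280:
Numerator: 100 = 100 + j0
Denominator: (j3280)^2 + 1070(j3280) + 243376 = -10515024 + j3509600
|N| = √(100² + 0²) ≈ 100, ∠N ≈ 0.00°
|D| = √(10515024² + 3509600²) ≈ 1.1085e+07, ∠D ≈ 161.54°
|G| = 100 / 1.1085e+07 ≈ 9.0212e-06
Gain = 20 log₁₀(9.0212e-06) ≈ -100.89 dB
∠G = 0.00° − 161.54° = -161.54°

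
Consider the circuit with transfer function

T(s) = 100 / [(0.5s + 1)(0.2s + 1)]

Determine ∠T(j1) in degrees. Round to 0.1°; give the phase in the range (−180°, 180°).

At ω = 1 rad/s:
pole (1 + j1·0.5) = 1 + j0.5 → |·| ≈ 1.118, ∠ ≈ 26.57°
pole (1 + j1·0.2) = 1 + j0.2 → |·| ≈ 1.0198, ∠ ≈ 11.31°
∠T = (0°) − (26.57° + 11.31°) = -37.88°

-37.9°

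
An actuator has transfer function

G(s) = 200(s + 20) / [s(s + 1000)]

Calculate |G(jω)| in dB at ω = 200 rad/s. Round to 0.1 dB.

-14.1 dB

At s = jω = j200:
zero (s+20): 20 + j200 → |·| = √(20²+200²) = √40400 ≈ 201, ∠ = arctan(200/20) ≈ 84.29°
pole (s+1000): 1000 + j200 → |·| = √(1000²+200²) = √1040000 ≈ 1019.8, ∠ = arctan(200/1000) ≈ 11.31°
pole at origin: |s| = 200, ∠ = 90.00° (in denominator)
|G| = 200 · 201 / 2.0396e+05 ≈ 0.1971
Gain = 20 log₁₀(0.1971) ≈ -14.11 dB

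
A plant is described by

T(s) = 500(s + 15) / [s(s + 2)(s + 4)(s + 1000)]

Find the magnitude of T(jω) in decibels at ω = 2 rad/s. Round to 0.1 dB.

At s = jω = j2:
zero (s+15): 15 + j2 → |·| = √(15²+2²) = √229 ≈ 15.133, ∠ = arctan(2/15) ≈ 7.59°
pole (s+2): 2 + j2 → |·| = √(2²+2²) = √8 ≈ 2.8284, ∠ = arctan(2/2) ≈ 45.00°
pole (s+4): 4 + j2 → |·| = √(4²+2²) = √20 ≈ 4.4721, ∠ = arctan(2/4) ≈ 26.57°
pole (s+1000): 1000 + j2 → |·| = √(1000²+2²) = √1000004 ≈ 1000, ∠ = arctan(2/1000) ≈ 0.11°
pole at origin: |s| = 2, ∠ = 90.00° (in denominator)
|T| = 500 · 15.133 / 25298 ≈ 0.29909
Gain = 20 log₁₀(0.29909) ≈ -10.48 dB

-10.5 dB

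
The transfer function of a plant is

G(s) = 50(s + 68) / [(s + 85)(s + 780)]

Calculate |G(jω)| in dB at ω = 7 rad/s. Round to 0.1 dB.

-25.8 dB

At s = jω = j7:
zero (s+68): 68 + j7 → |·| = √(68²+7²) = √4673 ≈ 68.359, ∠ = arctan(7/68) ≈ 5.88°
pole (s+85): 85 + j7 → |·| = √(85²+7²) = √7274 ≈ 85.288, ∠ = arctan(7/85) ≈ 4.71°
pole (s+780): 780 + j7 → |·| = √(780²+7²) = √608449 ≈ 780.03, ∠ = arctan(7/780) ≈ 0.51°
|G| = 50 · 68.359 / 66527 ≈ 0.051377
Gain = 20 log₁₀(0.051377) ≈ -25.78 dB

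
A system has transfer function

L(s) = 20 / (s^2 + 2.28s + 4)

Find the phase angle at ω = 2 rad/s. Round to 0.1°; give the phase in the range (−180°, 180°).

-90.0°

At s = jω = j2:
quadratic: (j2)² + 2.28·j2 + 4 = 0 + j4.56 → |·| ≈ 4.56, ∠ ≈ 90.00°
∠L = 0.00° − 90.00° = -90.00°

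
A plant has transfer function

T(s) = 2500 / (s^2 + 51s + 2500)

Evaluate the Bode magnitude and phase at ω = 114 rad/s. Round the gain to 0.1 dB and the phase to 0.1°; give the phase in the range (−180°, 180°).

-13.6 dB, -151.0°

At s = jω = j114:
quadratic: (j114)² + 51·j114 + 2500 = -10496 + j5814 → |·| ≈ 11999, ∠ ≈ 151.02°
|T| = 2500 / 11999 ≈ 0.20835
Gain = 20 log₁₀(0.20835) ≈ -13.62 dB
∠T = 0.00° − 151.02° = -151.02°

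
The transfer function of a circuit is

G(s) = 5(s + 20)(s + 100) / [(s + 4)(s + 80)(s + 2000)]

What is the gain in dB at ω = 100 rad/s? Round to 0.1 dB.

At s = jω = j100:
zero (s+20): 20 + j100 → |·| = √(20²+100²) = √10400 ≈ 101.98, ∠ = arctan(100/20) ≈ 78.69°
zero (s+100): 100 + j100 → |·| = √(100²+100²) = √20000 ≈ 141.42, ∠ = arctan(100/100) ≈ 45.00°
pole (s+4): 4 + j100 → |·| = √(4²+100²) = √10016 ≈ 100.08, ∠ = arctan(100/4) ≈ 87.71°
pole (s+80): 80 + j100 → |·| = √(80²+100²) = √16400 ≈ 128.06, ∠ = arctan(100/80) ≈ 51.34°
pole (s+2000): 2000 + j100 → |·| = √(2000²+100²) = √4010000 ≈ 2002.5, ∠ = arctan(100/2000) ≈ 2.86°
|G| = 5 · 14422 / 2.5665e+07 ≈ 0.0028097
Gain = 20 log₁₀(0.0028097) ≈ -51.03 dB

-51.0 dB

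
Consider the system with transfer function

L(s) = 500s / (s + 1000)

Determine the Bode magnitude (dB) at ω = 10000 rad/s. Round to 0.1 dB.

At s = jω = j10000:
zero at origin: s = j10000 → |·| = 10000, ∠ = 90.00°
pole (s+1000): 1000 + j10000 → |·| = √(1000²+10000²) = √101000000 ≈ 10050, ∠ = arctan(10000/1000) ≈ 84.29°
|L| = 500 · 10000 / 10050 ≈ 497.51
Gain = 20 log₁₀(497.51) ≈ 53.94 dB

53.9 dB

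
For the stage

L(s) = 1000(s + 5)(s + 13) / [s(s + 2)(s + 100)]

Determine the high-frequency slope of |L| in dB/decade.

-20 dB/decade

Each pole contributes −20 dB/decade at high frequency; each zero contributes +20 dB/decade.
Net: 2 zero(s) − 3 pole(s) → -20 dB/decade.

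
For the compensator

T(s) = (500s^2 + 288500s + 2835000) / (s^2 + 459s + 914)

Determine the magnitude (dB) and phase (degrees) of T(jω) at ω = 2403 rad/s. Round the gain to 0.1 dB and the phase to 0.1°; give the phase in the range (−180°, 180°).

54.1 dB, -2.7°

Substitute s = j2403:
Numerator: 500(j2403)^2 + 288500(j2403) + 2835000 = -2884369500 + j693265500
Denominator: (j2403)^2 + 459(j2403) + 914 = -5773495 + j1102977
|N| = √(2884369500² + 693265500²) ≈ 2.9665e+09, ∠N ≈ 166.49°
|D| = √(5773495² + 1102977²) ≈ 5.8779e+06, ∠D ≈ 169.18°
|T| = 2.9665e+09 / 5.8779e+06 ≈ 504.69
Gain = 20 log₁₀(504.69) ≈ 54.06 dB
∠T = 166.49° − 169.18° = -2.69°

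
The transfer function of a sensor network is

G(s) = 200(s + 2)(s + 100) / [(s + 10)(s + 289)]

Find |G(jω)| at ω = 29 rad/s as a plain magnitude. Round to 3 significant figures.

At s = jω = j29:
zero (s+2): 2 + j29 → |·| = √(2²+29²) = √845 ≈ 29.069, ∠ = arctan(29/2) ≈ 86.05°
zero (s+100): 100 + j29 → |·| = √(100²+29²) = √10841 ≈ 104.12, ∠ = arctan(29/100) ≈ 16.17°
pole (s+10): 10 + j29 → |·| = √(10²+29²) = √941 ≈ 30.676, ∠ = arctan(29/10) ≈ 70.97°
pole (s+289): 289 + j29 → |·| = √(289²+29²) = √84362 ≈ 290.45, ∠ = arctan(29/289) ≈ 5.73°
|G| = 200 · 3026.7 / 8909.8 ≈ 67.941

67.9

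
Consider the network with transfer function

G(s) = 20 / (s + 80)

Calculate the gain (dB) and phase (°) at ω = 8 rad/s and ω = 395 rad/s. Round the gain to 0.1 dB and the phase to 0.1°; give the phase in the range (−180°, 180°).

ω = 8: -12.1 dB, -5.7°; ω = 395: -26.1 dB, -78.6°

Substitute s = j8:
Numerator: 20 = 20 + j0
Denominator: (j8) + 80 = 80 + j8
|N| = √(20² + 0²) ≈ 20, ∠N ≈ 0.00°
|D| = √(80² + 8²) ≈ 80.399, ∠D ≈ 5.71°
|G| = 20 / 80.399 ≈ 0.24876
Gain = 20 log₁₀(0.24876) ≈ -12.08 dB
∠G = 0.00° − 5.71° = -5.71°

Substitute s = j395:
Numerator: 20 = 20 + j0
Denominator: (j395) + 80 = 80 + j395
|N| = √(20² + 0²) ≈ 20, ∠N ≈ 0.00°
|D| = √(80² + 395²) ≈ 403.02, ∠D ≈ 78.55°
|G| = 20 / 403.02 ≈ 0.049625
Gain = 20 log₁₀(0.049625) ≈ -26.09 dB
∠G = 0.00° − 78.55° = -78.55°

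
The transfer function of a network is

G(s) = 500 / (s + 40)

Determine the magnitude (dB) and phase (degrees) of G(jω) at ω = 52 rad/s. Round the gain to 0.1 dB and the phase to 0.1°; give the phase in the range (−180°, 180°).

At s = jω = j52:
pole (s+40): 40 + j52 → |·| = √(40²+52²) = √4304 ≈ 65.605, ∠ = arctan(52/40) ≈ 52.43°
|G| = 500 / 65.605 ≈ 7.6214
Gain = 20 log₁₀(7.6214) ≈ 17.64 dB
∠G = 0.00° − 52.43° = -52.43°

17.6 dB, -52.4°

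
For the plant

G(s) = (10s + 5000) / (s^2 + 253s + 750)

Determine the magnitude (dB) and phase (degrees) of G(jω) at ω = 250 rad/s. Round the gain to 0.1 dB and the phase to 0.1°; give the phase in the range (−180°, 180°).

Substitute s = j250:
Numerator: 10(j250) + 5000 = 5000 + j2500
Denominator: (j250)^2 + 253(j250) + 750 = -61750 + j63250
|N| = √(5000² + 2500²) ≈ 5590.2, ∠N ≈ 26.57°
|D| = √(61750² + 63250²) ≈ 88395, ∠D ≈ 134.31°
|G| = 5590.2 / 88395 ≈ 0.063241
Gain = 20 log₁₀(0.063241) ≈ -23.98 dB
∠G = 26.57° − 134.31° = -107.74°

-24.0 dB, -107.7°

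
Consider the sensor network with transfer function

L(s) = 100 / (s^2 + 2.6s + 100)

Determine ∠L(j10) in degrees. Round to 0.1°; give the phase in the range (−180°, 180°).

-90.0°

At s = jω = j10:
quadratic: (j10)² + 2.6·j10 + 100 = 0 + j26 → |·| ≈ 26, ∠ ≈ 90.00°
∠L = 0.00° − 90.00° = -90.00°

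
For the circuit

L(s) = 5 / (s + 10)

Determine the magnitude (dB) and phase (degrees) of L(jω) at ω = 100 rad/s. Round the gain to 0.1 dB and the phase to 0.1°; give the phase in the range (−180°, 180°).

-26.1 dB, -84.3°

Substitute s = j100:
Numerator: 5 = 5 + j0
Denominator: (j100) + 10 = 10 + j100
|N| = √(5² + 0²) ≈ 5, ∠N ≈ 0.00°
|D| = √(10² + 100²) ≈ 100.5, ∠D ≈ 84.29°
|L| = 5 / 100.5 ≈ 0.049751
Gain = 20 log₁₀(0.049751) ≈ -26.06 dB
∠L = 0.00° − 84.29° = -84.29°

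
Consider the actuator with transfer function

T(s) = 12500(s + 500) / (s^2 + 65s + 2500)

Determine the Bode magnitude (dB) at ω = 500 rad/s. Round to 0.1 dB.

At s = jω = j500:
zero (s+500): 500 + j500 → |·| = √(500²+500²) = √500000 ≈ 707.11, ∠ = arctan(500/500) ≈ 45.00°
quadratic: (j500)² + 65·j500 + 2500 = -247500 + j32500 → |·| ≈ 2.4962e+05, ∠ ≈ 172.52°
|T| = 12500 · 707.11 / 2.4962e+05 ≈ 35.409
Gain = 20 log₁₀(35.409) ≈ 30.98 dB

31.0 dB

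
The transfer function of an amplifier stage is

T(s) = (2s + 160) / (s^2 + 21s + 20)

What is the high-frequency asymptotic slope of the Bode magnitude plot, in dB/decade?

Each pole contributes −20 dB/decade at high frequency; each zero contributes +20 dB/decade.
Net: 1 zero(s) − 2 pole(s) → -20 dB/decade.

-20 dB/decade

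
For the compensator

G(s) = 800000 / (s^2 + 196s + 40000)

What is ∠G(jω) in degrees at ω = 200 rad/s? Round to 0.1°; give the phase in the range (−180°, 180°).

-90.0°

At s = jω = j200:
quadratic: (j200)² + 196·j200 + 40000 = 0 + j39200 → |·| ≈ 39200, ∠ ≈ 90.00°
∠G = 0.00° − 90.00° = -90.00°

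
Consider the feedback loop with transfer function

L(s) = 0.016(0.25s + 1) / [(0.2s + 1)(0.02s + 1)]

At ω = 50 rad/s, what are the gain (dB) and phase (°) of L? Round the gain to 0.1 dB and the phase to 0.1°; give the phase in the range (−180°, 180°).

-37.0 dB, -43.9°

At ω = 50 rad/s:
zero (1 + j50·0.25) = 1 + j12.5 → |·| ≈ 12.54, ∠ ≈ 85.43°
pole (1 + j50·0.2) = 1 + j10 → |·| ≈ 10.05, ∠ ≈ 84.29°
pole (1 + j50·0.02) = 1 + j1 → |·| ≈ 1.4142, ∠ ≈ 45.00°
|L| = 0.016 · 12.54 / (10.05 · 1.4142) ≈ 0.014117
Gain = 20 log₁₀(0.014117) ≈ -37.01 dB
∠L = (85.43°) − (84.29° + 45.00°) = -43.86°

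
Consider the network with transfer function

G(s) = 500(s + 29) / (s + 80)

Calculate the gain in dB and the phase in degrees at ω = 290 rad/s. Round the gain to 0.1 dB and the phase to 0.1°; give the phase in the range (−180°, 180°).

53.7 dB, 9.7°

At s = jω = j290:
zero (s+29): 29 + j290 → |·| = √(29²+290²) = √84941 ≈ 291.45, ∠ = arctan(290/29) ≈ 84.29°
pole (s+80): 80 + j290 → |·| = √(80²+290²) = √90500 ≈ 300.83, ∠ = arctan(290/80) ≈ 74.58°
|G| = 500 · 291.45 / 300.83 ≈ 484.41
Gain = 20 log₁₀(484.41) ≈ 53.70 dB
∠G = 84.29° − 74.58° = 9.71°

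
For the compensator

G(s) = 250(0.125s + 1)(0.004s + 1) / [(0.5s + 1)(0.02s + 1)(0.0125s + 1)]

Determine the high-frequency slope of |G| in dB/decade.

-20 dB/decade

Each pole contributes −20 dB/decade at high frequency; each zero contributes +20 dB/decade.
Net: 2 zero(s) − 3 pole(s) → -20 dB/decade.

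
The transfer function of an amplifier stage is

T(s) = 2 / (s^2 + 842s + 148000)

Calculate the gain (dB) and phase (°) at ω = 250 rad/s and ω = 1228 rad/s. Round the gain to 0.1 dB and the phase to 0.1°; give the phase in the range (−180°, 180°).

ω = 250: -101.1 dB, -67.9°; ω = 1228: -118.6 dB, -142.8°

Substitute s = j250:
Numerator: 2 = 2 + j0
Denominator: (j250)^2 + 842(j250) + 148000 = 85500 + j210500
|N| = √(2² + 0²) ≈ 2, ∠N ≈ 0.00°
|D| = √(85500² + 210500²) ≈ 2.272e+05, ∠D ≈ 67.89°
|T| = 2 / 2.272e+05 ≈ 8.8028e-06
Gain = 20 log₁₀(8.8028e-06) ≈ -101.11 dB
∠T = 0.00° − 67.89° = -67.89°

Substitute s = j1228:
Numerator: 2 = 2 + j0
Denominator: (j1228)^2 + 842(j1228) + 148000 = -1359984 + j1033976
|N| = √(2² + 0²) ≈ 2, ∠N ≈ 0.00°
|D| = √(1359984² + 1033976²) ≈ 1.7084e+06, ∠D ≈ 142.75°
|T| = 2 / 1.7084e+06 ≈ 1.1707e-06
Gain = 20 log₁₀(1.1707e-06) ≈ -118.63 dB
∠T = 0.00° − 142.75° = -142.75°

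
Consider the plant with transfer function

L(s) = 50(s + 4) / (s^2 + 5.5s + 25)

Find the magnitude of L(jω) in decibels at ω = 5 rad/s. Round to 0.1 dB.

21.3 dB

At s = jω = j5:
zero (s+4): 4 + j5 → |·| = √(4²+5²) = √41 ≈ 6.4031, ∠ = arctan(5/4) ≈ 51.34°
quadratic: (j5)² + 5.5·j5 + 25 = 0 + j27.5 → |·| ≈ 27.5, ∠ ≈ 90.00°
|L| = 50 · 6.4031 / 27.5 ≈ 11.642
Gain = 20 log₁₀(11.642) ≈ 21.32 dB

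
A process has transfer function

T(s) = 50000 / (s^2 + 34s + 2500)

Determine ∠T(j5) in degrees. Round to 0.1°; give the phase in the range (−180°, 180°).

At s = jω = j5:
quadratic: (j5)² + 34·j5 + 2500 = 2475 + j170 → |·| ≈ 2480.8, ∠ ≈ 3.93°
∠T = 0.00° − 3.93° = -3.93°

-3.9°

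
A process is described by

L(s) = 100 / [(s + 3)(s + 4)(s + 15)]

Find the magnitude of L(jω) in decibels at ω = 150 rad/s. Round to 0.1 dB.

-90.6 dB

At s = jω = j150:
pole (s+3): 3 + j150 → |·| = √(3²+150²) = √22509 ≈ 150.03, ∠ = arctan(150/3) ≈ 88.85°
pole (s+4): 4 + j150 → |·| = √(4²+150²) = √22516 ≈ 150.05, ∠ = arctan(150/4) ≈ 88.47°
pole (s+15): 15 + j150 → |·| = √(15²+150²) = √22725 ≈ 150.75, ∠ = arctan(150/15) ≈ 84.29°
|L| = 100 / 3.3937e+06 ≈ 2.9466e-05
Gain = 20 log₁₀(2.9466e-05) ≈ -90.61 dB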